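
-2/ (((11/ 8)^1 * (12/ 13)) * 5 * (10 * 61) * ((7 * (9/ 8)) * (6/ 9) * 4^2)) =-13/ 2113650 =-0.00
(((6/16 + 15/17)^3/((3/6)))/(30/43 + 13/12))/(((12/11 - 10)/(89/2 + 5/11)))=-637931919591/56636749568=-11.26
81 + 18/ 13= 1071/ 13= 82.38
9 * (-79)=-711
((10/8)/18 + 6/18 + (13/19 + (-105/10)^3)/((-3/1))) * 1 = 132029/342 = 386.05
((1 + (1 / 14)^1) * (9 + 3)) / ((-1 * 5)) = -18 / 7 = -2.57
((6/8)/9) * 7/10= 7/120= 0.06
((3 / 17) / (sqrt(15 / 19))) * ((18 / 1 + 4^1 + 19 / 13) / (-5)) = -0.93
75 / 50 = 3 / 2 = 1.50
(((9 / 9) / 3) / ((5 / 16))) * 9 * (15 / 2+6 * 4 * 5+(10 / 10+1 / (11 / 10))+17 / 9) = 1260.46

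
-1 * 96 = -96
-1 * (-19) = 19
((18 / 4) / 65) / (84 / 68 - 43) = -153 / 92300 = -0.00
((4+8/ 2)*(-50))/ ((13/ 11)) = -4400/ 13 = -338.46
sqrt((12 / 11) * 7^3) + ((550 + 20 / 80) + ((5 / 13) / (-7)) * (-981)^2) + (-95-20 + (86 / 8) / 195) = -143165767 / 2730 + 14 * sqrt(231) / 11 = -52422.33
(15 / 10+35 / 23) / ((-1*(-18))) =139 / 828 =0.17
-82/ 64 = -41/ 32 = -1.28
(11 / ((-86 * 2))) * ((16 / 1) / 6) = -22 / 129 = -0.17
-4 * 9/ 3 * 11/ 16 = -33/ 4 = -8.25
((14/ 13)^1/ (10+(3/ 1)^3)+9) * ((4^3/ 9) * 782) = 217358464/ 4329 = 50209.86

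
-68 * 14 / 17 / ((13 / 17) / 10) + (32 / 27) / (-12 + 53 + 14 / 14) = -5397632 / 7371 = -732.28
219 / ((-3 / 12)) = -876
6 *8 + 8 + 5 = 61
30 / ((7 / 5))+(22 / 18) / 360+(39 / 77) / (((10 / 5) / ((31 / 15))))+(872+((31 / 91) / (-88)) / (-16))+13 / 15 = 9286794623 / 10378368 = 894.82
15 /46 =0.33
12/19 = 0.63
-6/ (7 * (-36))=1/ 42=0.02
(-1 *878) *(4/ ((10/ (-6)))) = 10536/ 5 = 2107.20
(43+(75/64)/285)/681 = 17431/276032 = 0.06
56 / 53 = 1.06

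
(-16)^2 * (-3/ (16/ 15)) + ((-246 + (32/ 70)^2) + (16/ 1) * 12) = -947894/ 1225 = -773.79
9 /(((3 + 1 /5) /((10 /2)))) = 225 /16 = 14.06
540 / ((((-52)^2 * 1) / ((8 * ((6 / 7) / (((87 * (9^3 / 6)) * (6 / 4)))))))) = 0.00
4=4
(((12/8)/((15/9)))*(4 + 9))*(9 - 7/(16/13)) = 6201/160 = 38.76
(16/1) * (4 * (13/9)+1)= 976/9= 108.44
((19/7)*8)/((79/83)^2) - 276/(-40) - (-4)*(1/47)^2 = 29791621227/965045830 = 30.87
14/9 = 1.56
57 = 57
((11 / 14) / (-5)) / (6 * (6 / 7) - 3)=-11 / 150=-0.07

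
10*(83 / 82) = 10.12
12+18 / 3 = 18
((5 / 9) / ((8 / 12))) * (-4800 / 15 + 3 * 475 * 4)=13450 / 3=4483.33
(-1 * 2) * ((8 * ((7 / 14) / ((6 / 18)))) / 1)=-24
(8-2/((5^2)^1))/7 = 1.13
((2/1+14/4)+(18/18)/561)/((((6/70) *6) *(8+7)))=43211/60588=0.71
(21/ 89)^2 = 441/ 7921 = 0.06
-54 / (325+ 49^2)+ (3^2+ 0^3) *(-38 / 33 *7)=-1087971 / 14993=-72.57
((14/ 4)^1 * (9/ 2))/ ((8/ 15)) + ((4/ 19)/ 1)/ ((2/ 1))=18019/ 608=29.64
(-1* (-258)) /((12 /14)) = 301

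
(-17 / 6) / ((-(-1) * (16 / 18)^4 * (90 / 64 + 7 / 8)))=-37179 / 18688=-1.99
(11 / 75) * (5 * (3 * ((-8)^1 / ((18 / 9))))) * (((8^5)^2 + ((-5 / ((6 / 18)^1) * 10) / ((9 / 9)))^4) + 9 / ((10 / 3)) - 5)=-347598200774 / 25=-13903928030.96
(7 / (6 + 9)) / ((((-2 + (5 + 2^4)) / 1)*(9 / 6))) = 14 / 855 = 0.02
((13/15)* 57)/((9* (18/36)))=494/45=10.98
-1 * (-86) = 86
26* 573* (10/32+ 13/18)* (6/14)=369967/56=6606.55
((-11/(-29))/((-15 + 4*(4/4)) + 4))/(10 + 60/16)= -4/1015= -0.00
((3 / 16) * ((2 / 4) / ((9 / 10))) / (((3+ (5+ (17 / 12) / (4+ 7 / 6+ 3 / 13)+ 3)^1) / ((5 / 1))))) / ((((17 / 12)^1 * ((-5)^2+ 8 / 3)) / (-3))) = -31575 / 8920342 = -0.00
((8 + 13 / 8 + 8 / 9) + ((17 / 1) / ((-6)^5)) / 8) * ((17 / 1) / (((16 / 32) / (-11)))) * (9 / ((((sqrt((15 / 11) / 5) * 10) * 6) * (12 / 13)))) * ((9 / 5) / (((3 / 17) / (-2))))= 27029139137 * sqrt(33) / 6220800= 24959.91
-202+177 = -25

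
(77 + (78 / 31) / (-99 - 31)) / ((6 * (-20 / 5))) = -2983 / 930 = -3.21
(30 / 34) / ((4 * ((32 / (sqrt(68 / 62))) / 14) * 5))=21 * sqrt(1054) / 33728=0.02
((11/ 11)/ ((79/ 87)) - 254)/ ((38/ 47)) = -939013/ 3002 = -312.80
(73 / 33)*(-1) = -73 / 33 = -2.21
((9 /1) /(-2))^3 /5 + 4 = -569 /40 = -14.22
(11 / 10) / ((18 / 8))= 22 / 45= 0.49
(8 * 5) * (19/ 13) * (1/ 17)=3.44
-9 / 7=-1.29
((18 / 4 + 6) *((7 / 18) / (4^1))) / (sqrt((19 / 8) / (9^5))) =3969 *sqrt(38) / 152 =160.96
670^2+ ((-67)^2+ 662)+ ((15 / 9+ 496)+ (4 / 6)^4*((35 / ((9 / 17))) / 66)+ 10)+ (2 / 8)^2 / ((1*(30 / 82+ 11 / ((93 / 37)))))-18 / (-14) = 22146103654373579 / 48719851488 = 454560.16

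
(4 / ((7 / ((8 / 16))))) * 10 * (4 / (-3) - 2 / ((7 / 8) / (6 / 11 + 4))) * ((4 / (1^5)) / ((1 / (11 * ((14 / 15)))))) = -86656 / 63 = -1375.49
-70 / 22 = -35 / 11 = -3.18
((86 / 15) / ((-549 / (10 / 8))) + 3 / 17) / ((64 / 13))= 0.03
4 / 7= 0.57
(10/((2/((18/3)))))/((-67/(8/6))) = -40/67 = -0.60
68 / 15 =4.53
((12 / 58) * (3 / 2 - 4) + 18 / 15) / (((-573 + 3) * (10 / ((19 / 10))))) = -33 / 145000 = -0.00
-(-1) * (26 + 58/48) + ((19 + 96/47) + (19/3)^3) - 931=-6382685/10152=-628.71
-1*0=0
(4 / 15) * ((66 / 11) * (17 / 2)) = 68 / 5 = 13.60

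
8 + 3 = 11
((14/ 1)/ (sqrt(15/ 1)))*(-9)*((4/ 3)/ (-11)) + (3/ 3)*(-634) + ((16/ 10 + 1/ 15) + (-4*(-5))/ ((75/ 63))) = -9233/ 15 + 56*sqrt(15)/ 55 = -611.59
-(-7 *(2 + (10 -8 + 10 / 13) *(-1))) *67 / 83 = -4.35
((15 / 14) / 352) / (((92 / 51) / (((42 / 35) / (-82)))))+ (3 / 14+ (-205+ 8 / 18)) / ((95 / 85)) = -581152299545 / 3178619136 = -182.83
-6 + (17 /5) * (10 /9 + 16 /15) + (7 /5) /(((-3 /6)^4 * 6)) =5.14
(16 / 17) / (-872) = -2 / 1853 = -0.00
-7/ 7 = -1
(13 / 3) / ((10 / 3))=13 / 10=1.30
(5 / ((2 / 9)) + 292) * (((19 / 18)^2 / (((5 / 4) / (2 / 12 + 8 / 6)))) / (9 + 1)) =42.05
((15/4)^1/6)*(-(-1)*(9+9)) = 45/4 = 11.25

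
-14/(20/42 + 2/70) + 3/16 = -23361/848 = -27.55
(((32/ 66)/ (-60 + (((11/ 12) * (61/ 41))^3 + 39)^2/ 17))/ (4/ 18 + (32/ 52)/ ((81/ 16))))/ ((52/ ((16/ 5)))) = 208330703527641219072/ 99587569184704424207395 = 0.00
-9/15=-3/5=-0.60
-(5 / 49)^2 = -25 / 2401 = -0.01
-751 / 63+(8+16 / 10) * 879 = 2654341 / 315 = 8426.48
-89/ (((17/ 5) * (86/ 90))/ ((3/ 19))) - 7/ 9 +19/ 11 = -4641859/ 1375011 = -3.38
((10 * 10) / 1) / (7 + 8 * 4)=100 / 39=2.56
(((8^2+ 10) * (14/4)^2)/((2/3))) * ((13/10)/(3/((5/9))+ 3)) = 3367/16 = 210.44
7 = 7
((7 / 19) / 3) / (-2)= -7 / 114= -0.06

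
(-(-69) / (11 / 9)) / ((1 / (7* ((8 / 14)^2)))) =9936 / 77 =129.04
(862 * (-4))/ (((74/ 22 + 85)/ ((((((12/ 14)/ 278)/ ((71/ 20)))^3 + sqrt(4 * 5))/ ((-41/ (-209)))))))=-3963476 * sqrt(5)/ 9963- 15853904000/ 121657792854476403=-889.55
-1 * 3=-3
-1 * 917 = -917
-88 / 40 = -11 / 5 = -2.20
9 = 9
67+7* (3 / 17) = 1160 / 17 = 68.24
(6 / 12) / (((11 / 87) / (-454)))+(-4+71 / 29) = -573216 / 319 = -1796.92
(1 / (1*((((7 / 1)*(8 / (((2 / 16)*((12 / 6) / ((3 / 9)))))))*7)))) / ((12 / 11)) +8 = 50187 / 6272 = 8.00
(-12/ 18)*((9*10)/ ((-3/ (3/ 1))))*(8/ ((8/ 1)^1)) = 60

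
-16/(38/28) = -224/19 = -11.79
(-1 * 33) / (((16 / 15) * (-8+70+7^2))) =-165 / 592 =-0.28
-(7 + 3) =-10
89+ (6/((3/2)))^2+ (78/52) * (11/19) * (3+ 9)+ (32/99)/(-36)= 1953811/16929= 115.41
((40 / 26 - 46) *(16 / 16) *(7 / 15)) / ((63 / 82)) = -47396 / 1755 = -27.01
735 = 735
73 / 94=0.78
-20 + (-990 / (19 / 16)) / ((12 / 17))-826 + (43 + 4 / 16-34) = -153353 / 76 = -2017.80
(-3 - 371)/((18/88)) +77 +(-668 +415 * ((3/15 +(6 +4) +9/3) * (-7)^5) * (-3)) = 276203818.56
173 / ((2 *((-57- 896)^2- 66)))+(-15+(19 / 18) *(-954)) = -1856244119 / 1816286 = -1022.00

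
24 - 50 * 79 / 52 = -1351 / 26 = -51.96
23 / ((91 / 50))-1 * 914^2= -76019886 / 91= -835383.36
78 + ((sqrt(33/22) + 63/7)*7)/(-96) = 2475/32 - 7*sqrt(6)/192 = 77.25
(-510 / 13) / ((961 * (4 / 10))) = -1275 / 12493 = -0.10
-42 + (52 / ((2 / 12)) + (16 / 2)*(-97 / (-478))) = 64918 / 239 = 271.62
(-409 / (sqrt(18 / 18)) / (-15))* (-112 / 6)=-22904 / 45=-508.98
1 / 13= 0.08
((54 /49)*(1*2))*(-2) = -216 /49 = -4.41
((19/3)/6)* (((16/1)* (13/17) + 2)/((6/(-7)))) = -16093/918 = -17.53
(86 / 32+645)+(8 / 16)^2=10367 / 16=647.94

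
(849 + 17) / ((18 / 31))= 13423 / 9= 1491.44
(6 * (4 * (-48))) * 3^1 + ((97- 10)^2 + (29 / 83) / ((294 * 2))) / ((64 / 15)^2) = -202581351093 / 66633728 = -3040.22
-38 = -38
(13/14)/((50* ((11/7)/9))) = 117/1100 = 0.11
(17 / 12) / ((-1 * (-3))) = 17 / 36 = 0.47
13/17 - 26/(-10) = 286/85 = 3.36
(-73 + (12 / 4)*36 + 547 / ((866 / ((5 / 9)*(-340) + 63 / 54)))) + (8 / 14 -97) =-19641031 / 109116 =-180.00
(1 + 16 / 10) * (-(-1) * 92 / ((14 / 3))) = 1794 / 35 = 51.26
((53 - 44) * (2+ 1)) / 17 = 27 / 17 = 1.59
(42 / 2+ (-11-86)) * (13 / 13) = -76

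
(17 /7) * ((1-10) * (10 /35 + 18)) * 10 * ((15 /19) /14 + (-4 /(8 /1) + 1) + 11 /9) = -46327040 /6517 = -7108.65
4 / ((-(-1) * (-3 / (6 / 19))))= -8 / 19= -0.42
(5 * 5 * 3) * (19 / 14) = 1425 / 14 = 101.79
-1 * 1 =-1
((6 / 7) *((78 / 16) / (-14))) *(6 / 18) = -39 / 392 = -0.10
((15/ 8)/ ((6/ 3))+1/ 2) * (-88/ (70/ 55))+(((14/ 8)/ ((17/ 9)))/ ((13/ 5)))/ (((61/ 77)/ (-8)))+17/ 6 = -113419231/ 1132404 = -100.16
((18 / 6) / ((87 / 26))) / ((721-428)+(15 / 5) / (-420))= 3640 / 1189551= 0.00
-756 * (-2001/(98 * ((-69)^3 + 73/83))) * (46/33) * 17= -1168892154/1049747699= -1.11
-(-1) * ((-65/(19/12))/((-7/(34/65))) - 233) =-30581/133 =-229.93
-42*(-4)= 168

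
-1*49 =-49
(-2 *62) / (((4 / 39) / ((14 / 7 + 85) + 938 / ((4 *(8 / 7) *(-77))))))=-17945187 / 176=-101961.29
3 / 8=0.38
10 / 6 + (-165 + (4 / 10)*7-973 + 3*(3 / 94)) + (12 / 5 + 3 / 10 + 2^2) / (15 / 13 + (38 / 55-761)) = -96386061513 / 85038040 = -1133.45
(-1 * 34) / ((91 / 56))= -272 / 13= -20.92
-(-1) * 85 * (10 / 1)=850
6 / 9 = 2 / 3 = 0.67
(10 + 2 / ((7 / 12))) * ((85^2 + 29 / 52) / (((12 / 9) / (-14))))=-1018803.63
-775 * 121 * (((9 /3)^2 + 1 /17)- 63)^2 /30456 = -78854365975 /8801784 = -8958.91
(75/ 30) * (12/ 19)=30/ 19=1.58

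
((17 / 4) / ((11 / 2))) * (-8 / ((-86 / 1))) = 34 / 473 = 0.07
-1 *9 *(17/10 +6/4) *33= -4752/5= -950.40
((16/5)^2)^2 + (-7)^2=96161/625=153.86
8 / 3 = 2.67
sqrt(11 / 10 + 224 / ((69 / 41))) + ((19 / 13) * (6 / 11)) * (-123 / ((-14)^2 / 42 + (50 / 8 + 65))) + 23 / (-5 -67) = 9.97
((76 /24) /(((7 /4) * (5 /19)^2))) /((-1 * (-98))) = 6859 /25725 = 0.27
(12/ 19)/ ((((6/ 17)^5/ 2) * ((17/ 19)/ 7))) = 584647/ 324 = 1804.47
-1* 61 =-61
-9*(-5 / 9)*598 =2990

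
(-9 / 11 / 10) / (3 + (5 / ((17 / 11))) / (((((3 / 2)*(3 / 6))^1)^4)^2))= -1003833 / 433300010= -0.00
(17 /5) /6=17 /30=0.57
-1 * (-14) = 14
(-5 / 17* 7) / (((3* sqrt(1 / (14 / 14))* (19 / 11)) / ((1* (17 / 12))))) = -385 / 684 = -0.56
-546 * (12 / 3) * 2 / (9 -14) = 4368 / 5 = 873.60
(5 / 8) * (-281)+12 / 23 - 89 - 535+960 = 29605 / 184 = 160.90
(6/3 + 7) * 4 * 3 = 108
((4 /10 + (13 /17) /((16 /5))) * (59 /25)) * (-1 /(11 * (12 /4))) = -4661 /102000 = -0.05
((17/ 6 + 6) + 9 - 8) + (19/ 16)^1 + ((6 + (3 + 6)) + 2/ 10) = 6293/ 240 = 26.22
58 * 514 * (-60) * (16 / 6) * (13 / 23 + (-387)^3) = 6358751045611520 / 23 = 276467436765718.26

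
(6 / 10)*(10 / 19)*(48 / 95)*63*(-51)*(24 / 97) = -126.84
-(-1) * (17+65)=82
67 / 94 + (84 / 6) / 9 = 1919 / 846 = 2.27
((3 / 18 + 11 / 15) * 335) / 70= 603 / 140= 4.31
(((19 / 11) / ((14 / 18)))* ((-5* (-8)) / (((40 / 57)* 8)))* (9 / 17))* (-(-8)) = 87723 / 1309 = 67.02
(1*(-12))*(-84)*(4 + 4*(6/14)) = 5760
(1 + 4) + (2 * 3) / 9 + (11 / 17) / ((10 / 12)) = 1643 / 255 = 6.44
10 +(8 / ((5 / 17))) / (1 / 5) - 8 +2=140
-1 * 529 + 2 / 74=-19572 / 37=-528.97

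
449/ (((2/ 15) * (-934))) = -6735/ 1868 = -3.61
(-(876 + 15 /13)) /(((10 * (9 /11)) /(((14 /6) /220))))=-8869 /7800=-1.14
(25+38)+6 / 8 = 255 / 4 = 63.75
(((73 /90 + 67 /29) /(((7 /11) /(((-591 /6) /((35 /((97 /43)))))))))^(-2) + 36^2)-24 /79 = 300183866119897774431240 /231677477036519290711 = 1295.70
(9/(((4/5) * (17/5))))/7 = 225/476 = 0.47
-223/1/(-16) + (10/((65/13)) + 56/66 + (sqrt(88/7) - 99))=-43409/528 + 2* sqrt(154)/7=-78.67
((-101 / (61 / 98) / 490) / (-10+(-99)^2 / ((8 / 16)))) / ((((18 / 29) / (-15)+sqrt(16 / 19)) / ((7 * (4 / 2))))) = -2972935 * sqrt(19) / 50152277524-1168671 / 100304555048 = -0.00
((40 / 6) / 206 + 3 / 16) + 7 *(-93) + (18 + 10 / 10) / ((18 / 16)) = -9401875 / 14832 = -633.89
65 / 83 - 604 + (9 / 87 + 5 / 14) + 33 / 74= -375488090 / 623413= -602.31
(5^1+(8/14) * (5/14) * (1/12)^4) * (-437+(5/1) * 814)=439448545/24192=18165.04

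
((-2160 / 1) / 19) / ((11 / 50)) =-108000 / 209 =-516.75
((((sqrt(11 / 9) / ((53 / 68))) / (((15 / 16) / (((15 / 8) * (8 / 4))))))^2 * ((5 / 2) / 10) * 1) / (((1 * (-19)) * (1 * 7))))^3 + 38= 38.00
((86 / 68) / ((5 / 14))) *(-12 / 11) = -3612 / 935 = -3.86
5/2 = 2.50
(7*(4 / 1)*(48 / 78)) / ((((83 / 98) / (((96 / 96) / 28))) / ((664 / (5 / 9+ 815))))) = 14112 / 23855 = 0.59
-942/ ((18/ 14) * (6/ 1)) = -1099/ 9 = -122.11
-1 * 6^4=-1296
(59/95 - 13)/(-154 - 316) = 0.03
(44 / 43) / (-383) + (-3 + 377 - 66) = 5072408 / 16469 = 308.00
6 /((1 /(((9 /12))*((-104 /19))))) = -468 /19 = -24.63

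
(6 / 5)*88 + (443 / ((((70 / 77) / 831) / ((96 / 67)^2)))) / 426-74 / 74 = 3276677621 / 1593595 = 2056.15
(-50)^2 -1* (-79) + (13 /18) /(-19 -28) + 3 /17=37093495 /14382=2579.16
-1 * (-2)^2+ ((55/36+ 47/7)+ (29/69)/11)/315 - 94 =-1967619803/20083140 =-97.97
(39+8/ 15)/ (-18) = -593/ 270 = -2.20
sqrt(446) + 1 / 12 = 21.20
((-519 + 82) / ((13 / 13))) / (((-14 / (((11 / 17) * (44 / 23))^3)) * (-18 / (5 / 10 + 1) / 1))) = -269277272 / 54578517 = -4.93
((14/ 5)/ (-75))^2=196/ 140625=0.00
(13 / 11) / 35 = 13 / 385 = 0.03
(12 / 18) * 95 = 190 / 3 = 63.33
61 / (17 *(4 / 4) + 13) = 61 / 30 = 2.03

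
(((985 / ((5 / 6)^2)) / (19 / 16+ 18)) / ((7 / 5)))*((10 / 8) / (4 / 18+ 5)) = 1276560 / 101003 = 12.64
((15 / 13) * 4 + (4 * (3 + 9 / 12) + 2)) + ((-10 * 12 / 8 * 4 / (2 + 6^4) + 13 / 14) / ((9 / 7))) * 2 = 1745542 / 75933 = 22.99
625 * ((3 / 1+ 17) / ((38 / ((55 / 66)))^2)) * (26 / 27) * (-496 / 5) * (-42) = 705250000 / 29241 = 24118.53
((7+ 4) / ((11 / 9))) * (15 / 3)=45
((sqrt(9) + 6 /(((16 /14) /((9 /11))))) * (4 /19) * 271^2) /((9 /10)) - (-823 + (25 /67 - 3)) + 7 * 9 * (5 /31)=164302973354 /1302279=126165.72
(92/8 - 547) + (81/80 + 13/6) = -127757/240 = -532.32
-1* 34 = -34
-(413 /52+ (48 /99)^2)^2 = -214432898761 /3206730384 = -66.87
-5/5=-1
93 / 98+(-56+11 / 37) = -198537 / 3626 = -54.75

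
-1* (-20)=20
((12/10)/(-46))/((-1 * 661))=3/76015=0.00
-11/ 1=-11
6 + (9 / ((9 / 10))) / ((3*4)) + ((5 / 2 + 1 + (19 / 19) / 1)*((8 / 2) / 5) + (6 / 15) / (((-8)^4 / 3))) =320521 / 30720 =10.43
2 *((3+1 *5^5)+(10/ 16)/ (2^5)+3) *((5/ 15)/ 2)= 801541/ 768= 1043.67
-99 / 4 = -24.75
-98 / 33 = -2.97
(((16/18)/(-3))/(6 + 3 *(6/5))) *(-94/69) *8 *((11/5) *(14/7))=8272/5589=1.48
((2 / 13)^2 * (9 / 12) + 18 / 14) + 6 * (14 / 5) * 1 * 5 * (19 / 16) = 101.05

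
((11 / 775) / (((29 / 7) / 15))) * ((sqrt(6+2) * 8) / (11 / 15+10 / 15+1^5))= 0.48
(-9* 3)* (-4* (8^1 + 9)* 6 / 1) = 11016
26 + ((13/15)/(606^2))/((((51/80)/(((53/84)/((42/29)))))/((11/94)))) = 30279345095207/1164590187516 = 26.00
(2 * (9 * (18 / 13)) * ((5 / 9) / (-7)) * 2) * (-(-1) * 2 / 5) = -144 / 91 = -1.58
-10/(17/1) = -10/17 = -0.59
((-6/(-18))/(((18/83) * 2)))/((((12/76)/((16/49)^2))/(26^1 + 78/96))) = 902044/64827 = 13.91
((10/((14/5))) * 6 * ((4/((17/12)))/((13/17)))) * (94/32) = 21150/91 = 232.42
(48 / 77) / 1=0.62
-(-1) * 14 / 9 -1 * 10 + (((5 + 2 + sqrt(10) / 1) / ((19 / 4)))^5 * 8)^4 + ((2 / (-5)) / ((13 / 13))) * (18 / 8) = 16531371715.84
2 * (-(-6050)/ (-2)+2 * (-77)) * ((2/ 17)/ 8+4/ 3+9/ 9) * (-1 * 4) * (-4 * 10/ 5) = -1433168/ 3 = -477722.67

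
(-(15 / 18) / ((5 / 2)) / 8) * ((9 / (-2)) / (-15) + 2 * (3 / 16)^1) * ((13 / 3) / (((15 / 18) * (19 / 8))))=-0.06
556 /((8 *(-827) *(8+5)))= -139 /21502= -0.01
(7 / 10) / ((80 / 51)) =357 / 800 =0.45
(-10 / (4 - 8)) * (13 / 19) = 65 / 38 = 1.71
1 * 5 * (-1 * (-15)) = 75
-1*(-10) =10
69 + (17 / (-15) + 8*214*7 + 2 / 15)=12052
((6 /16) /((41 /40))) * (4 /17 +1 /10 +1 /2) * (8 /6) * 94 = 26696 /697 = 38.30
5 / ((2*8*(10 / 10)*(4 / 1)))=5 / 64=0.08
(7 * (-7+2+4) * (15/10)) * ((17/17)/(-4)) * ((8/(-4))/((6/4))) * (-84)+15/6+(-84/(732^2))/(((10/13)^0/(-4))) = 6619673/22326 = 296.50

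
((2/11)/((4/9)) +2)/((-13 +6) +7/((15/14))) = -795/154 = -5.16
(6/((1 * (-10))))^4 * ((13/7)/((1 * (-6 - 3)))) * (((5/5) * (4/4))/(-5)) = 117/21875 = 0.01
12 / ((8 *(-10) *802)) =-3 / 16040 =-0.00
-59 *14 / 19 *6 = -4956 / 19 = -260.84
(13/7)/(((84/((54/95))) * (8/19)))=117/3920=0.03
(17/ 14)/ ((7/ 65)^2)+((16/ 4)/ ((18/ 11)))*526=8584817/ 6174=1390.48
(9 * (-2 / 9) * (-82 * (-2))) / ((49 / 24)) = -7872 / 49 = -160.65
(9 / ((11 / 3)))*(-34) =-918 / 11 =-83.45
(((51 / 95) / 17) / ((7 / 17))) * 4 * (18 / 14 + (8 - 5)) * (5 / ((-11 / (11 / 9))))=-680 / 931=-0.73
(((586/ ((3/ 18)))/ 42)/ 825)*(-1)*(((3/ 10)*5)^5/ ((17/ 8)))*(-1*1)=23733/ 65450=0.36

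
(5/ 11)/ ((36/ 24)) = 0.30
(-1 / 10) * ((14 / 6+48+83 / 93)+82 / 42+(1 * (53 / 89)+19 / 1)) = -843287 / 115878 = -7.28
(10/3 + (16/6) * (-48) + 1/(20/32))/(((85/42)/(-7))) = 180908/425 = 425.67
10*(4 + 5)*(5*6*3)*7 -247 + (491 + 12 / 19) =1081948 / 19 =56944.63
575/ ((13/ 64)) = 36800/ 13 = 2830.77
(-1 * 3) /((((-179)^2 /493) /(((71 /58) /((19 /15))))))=-54315 /1217558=-0.04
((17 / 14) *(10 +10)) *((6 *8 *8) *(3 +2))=326400 / 7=46628.57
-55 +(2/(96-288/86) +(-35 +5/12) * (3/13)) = -1630391/25896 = -62.96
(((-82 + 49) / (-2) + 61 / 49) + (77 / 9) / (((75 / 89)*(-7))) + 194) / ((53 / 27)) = 13910983 / 129850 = 107.13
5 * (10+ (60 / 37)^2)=86450 / 1369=63.15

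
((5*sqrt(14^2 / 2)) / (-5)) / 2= -7*sqrt(2) / 2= -4.95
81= 81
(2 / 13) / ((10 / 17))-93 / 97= -4396 / 6305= -0.70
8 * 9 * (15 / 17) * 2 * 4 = 8640 / 17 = 508.24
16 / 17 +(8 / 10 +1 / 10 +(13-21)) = -1047 / 170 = -6.16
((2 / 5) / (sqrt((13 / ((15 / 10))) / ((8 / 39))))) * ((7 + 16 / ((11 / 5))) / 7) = 628 / 5005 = 0.13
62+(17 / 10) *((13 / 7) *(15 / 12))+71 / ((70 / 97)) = 46013 / 280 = 164.33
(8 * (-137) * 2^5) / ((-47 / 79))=2770688 / 47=58950.81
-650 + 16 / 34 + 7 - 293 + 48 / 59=-937520 / 1003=-934.72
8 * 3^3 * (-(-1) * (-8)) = -1728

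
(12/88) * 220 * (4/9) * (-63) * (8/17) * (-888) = 5967360/17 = 351021.18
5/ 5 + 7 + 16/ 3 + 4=17.33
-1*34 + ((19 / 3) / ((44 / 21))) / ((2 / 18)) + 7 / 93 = -27499 / 4092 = -6.72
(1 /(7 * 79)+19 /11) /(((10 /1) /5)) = 5259 /6083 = 0.86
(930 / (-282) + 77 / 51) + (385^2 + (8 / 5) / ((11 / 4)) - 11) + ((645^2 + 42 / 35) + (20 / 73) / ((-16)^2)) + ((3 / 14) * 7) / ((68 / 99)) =564241.18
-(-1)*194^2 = 37636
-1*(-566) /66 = 283 /33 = 8.58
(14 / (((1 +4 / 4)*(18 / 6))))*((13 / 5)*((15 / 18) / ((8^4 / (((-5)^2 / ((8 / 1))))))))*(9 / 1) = 2275 / 65536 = 0.03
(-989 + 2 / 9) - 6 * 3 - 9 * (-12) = -8089 / 9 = -898.78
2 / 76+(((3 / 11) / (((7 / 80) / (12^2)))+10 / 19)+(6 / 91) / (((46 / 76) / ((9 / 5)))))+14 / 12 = 2957598274 / 6561555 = 450.75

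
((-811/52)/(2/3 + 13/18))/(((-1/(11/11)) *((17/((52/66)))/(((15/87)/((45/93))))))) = 25141/135575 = 0.19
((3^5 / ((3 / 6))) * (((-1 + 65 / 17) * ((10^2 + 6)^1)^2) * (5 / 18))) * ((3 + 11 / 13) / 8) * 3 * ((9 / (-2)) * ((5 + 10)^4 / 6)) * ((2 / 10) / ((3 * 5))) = -691119337500 / 221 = -3127236821.27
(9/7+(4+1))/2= 22/7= 3.14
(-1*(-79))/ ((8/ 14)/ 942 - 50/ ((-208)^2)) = -5634335616/ 39161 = -143876.19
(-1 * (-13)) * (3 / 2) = 39 / 2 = 19.50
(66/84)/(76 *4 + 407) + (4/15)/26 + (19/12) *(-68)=-69654059/647010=-107.66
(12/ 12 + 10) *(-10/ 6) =-55/ 3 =-18.33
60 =60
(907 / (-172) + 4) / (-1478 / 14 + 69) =1533 / 44032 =0.03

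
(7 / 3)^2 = 49 / 9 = 5.44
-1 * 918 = -918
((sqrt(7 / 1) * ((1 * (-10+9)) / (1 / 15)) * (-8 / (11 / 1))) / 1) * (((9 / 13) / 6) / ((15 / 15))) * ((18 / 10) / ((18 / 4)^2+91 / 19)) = 24624 * sqrt(7) / 272129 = 0.24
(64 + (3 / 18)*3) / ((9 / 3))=43 / 2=21.50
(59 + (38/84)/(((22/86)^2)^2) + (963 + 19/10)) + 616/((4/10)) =4103889337/1537305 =2669.53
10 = 10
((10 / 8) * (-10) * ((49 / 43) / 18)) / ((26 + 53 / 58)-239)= 35525 / 9520974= 0.00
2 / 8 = 1 / 4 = 0.25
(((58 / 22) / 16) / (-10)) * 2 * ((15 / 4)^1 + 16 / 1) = -2291 / 3520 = -0.65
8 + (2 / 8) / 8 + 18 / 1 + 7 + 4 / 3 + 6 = 3875 / 96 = 40.36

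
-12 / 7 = -1.71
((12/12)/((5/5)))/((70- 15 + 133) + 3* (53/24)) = 8/1557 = 0.01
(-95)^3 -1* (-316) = -857059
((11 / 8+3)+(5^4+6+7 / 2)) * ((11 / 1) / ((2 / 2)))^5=102891457.62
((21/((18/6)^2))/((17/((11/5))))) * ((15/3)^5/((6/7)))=336875/306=1100.90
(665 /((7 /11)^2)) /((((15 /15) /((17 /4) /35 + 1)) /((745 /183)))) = 268902535 /35868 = 7497.00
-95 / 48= -1.98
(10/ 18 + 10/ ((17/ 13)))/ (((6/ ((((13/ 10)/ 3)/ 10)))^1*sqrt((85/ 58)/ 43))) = 3263*sqrt(211990)/ 4681800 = 0.32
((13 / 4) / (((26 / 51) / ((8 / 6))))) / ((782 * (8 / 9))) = 9 / 736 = 0.01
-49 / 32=-1.53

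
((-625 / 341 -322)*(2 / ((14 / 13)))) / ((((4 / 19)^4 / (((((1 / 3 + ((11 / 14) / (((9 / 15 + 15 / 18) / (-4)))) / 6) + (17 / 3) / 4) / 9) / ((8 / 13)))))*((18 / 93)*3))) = -1351421199262147 / 10252763136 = -131810.44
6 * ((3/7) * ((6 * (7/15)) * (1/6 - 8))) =-282/5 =-56.40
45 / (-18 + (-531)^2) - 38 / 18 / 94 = -590983 / 26502642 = -0.02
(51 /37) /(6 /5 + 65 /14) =3570 /15133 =0.24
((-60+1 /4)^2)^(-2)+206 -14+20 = 691715432148 /3262808641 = 212.00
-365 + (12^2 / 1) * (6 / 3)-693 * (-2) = 1309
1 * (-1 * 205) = -205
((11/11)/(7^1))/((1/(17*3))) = 7.29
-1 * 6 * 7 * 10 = -420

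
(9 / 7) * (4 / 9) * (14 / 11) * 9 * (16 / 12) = 96 / 11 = 8.73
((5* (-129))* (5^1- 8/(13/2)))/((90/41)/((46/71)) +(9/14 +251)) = -417249210/43769947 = -9.53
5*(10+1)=55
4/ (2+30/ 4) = 8/ 19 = 0.42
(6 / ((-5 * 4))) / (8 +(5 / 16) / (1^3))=-24 / 665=-0.04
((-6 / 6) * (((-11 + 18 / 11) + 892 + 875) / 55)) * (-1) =19334 / 605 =31.96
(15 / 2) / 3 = 5 / 2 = 2.50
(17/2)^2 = 289/4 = 72.25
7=7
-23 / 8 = -2.88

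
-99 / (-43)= 2.30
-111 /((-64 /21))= 2331 /64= 36.42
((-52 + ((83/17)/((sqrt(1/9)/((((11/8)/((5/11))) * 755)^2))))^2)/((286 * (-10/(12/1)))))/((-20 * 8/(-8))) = -20728564122464131919379/16927539200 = -1224546809642.84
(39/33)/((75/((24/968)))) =13/33275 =0.00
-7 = -7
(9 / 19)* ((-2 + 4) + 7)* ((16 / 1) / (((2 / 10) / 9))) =58320 / 19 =3069.47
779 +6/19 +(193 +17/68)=73915/76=972.57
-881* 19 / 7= -2391.29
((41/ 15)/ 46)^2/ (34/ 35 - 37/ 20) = -287/ 71415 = -0.00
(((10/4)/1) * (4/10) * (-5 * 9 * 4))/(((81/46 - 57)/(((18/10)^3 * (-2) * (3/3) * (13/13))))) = -804816/21175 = -38.01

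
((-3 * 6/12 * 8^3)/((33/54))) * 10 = -138240/11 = -12567.27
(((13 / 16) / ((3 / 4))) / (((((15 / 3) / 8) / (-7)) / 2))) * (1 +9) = -728 / 3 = -242.67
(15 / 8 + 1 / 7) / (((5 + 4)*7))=113 / 3528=0.03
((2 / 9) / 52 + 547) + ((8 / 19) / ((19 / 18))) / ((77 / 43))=547.23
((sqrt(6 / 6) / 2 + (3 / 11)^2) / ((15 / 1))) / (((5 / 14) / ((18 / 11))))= 5838 / 33275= 0.18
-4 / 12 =-1 / 3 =-0.33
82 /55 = 1.49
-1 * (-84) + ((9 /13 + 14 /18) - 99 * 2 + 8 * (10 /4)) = -10826 /117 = -92.53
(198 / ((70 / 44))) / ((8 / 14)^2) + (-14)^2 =11543 / 20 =577.15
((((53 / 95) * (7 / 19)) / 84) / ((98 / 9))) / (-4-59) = -53 / 14858760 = -0.00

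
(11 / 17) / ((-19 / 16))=-176 / 323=-0.54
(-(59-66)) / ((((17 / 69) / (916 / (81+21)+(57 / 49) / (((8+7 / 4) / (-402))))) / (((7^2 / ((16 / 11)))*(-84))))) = 23549452773 / 7514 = 3134076.76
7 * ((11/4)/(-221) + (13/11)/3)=77903/29172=2.67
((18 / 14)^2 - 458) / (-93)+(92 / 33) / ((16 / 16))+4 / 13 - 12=-868319 / 217217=-4.00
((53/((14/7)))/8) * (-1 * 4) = -13.25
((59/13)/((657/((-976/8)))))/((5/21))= -50386/14235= -3.54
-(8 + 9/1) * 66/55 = -20.40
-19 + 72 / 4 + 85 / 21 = 64 / 21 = 3.05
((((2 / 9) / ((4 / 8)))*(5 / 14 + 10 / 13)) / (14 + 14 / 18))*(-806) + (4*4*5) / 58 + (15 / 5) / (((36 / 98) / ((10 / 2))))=14.91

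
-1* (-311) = 311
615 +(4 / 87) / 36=481546 / 783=615.00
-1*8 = -8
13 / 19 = 0.68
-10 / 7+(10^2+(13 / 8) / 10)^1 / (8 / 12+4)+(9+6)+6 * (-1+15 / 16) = 38819 / 1120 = 34.66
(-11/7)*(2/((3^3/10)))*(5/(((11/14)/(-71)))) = 14200/27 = 525.93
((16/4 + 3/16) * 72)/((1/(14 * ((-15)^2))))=949725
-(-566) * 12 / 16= 849 / 2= 424.50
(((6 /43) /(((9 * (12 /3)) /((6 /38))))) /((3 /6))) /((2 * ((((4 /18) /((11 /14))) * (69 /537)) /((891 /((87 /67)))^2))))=7928.97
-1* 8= -8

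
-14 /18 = -0.78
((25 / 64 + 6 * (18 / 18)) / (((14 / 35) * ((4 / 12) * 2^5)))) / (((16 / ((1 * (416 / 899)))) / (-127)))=-10128885 / 1841152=-5.50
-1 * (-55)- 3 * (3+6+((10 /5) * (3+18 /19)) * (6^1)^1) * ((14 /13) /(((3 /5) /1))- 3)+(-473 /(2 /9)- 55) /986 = 124975535 /487084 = 256.58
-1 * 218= -218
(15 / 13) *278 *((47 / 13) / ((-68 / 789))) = -77318055 / 5746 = -13455.98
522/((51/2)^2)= 232/289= 0.80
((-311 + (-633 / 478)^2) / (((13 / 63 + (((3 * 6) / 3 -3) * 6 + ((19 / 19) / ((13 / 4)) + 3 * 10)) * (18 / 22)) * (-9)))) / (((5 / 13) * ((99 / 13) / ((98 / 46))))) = 10649139075757 / 16928961051780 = 0.63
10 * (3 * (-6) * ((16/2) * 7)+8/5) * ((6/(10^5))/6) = -629/6250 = -0.10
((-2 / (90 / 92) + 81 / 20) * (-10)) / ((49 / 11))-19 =-20729 / 882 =-23.50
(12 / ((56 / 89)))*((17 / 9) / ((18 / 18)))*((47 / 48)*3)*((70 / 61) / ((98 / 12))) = 14.87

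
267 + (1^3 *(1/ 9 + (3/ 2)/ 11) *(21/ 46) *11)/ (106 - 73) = 2432179/ 9108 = 267.04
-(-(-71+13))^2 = -3364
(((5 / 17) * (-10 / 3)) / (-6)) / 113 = 25 / 17289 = 0.00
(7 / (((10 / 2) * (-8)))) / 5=-7 / 200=-0.04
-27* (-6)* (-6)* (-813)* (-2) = -1580472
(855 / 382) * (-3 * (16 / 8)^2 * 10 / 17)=-51300 / 3247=-15.80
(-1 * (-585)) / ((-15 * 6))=-13 / 2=-6.50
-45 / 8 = -5.62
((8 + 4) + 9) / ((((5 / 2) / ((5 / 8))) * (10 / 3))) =1.58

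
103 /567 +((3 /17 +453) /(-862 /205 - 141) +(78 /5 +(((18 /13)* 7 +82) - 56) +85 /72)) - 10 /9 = 7224657830501 /149200538760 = 48.42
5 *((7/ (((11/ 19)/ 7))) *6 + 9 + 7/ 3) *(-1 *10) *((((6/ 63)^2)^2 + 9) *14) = -2998691054000/ 916839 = -3270684.44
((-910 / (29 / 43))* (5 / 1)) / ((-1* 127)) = 53.12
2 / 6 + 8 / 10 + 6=7.13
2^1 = 2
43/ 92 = 0.47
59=59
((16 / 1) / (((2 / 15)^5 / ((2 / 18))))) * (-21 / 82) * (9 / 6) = -5315625 / 328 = -16206.17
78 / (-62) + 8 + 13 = 612 / 31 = 19.74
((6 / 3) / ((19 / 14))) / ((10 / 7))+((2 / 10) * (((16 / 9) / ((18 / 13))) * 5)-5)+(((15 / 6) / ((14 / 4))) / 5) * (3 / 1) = -121514 / 53865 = -2.26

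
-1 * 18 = -18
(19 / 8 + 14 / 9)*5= 1415 / 72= 19.65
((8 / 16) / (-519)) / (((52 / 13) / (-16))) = 2 / 519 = 0.00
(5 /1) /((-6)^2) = 5 /36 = 0.14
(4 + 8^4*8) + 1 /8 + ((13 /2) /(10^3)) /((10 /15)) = 131088539 /4000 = 32772.13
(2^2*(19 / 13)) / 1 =76 / 13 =5.85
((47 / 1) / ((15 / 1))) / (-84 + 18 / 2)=-47 / 1125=-0.04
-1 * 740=-740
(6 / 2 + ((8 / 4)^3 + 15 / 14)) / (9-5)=169 / 56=3.02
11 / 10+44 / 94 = 737 / 470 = 1.57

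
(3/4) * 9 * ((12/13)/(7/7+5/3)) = 243/104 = 2.34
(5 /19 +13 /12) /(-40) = -307 /9120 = -0.03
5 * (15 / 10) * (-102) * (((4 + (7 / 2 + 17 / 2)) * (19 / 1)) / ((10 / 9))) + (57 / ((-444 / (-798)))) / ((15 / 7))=-77424791 / 370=-209256.19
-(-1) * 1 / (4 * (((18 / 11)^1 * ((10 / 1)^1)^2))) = 11 / 7200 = 0.00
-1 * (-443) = 443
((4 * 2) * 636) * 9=45792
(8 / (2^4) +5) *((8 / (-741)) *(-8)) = 0.48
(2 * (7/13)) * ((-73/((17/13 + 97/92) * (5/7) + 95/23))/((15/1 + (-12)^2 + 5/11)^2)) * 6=-0.00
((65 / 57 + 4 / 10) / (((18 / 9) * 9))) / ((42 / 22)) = 0.04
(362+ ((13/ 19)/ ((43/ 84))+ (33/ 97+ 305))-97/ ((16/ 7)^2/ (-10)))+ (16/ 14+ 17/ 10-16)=298650100559/ 355035520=841.18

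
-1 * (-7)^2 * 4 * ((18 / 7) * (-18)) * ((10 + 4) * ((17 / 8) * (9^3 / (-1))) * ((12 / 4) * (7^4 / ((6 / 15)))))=-3542998458510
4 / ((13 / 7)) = 2.15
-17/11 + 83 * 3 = 247.45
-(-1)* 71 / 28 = 71 / 28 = 2.54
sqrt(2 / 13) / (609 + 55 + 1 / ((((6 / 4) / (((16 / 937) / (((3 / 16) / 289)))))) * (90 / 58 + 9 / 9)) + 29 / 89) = 27769869 * sqrt(26) / 242309526277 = 0.00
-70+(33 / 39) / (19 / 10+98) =-908980 / 12987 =-69.99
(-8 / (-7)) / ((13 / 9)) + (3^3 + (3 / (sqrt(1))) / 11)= 28092 / 1001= 28.06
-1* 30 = -30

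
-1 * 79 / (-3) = 79 / 3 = 26.33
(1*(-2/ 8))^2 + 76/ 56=159/ 112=1.42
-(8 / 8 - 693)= 692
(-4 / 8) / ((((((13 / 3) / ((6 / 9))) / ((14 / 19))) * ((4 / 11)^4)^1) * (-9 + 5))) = 102487 / 126464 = 0.81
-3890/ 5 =-778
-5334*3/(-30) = 533.40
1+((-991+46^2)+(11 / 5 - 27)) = 5506 / 5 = 1101.20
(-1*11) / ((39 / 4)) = -44 / 39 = -1.13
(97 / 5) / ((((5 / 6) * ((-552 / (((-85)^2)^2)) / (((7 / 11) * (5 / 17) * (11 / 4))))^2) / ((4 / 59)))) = 44814791194140625 / 11985024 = 3739232495.00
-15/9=-5/3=-1.67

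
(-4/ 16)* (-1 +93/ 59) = -17/ 118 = -0.14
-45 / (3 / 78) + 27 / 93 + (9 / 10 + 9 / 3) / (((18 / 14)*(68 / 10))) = -7394423 / 6324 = -1169.26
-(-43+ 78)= -35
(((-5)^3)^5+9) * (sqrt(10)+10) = -305175781160 - 30517578116 * sqrt(10) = -401680836678.67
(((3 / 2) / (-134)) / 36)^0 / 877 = 1 / 877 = 0.00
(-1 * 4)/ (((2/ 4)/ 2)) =-16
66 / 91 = 0.73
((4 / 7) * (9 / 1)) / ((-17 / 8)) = -2.42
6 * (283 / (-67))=-1698 / 67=-25.34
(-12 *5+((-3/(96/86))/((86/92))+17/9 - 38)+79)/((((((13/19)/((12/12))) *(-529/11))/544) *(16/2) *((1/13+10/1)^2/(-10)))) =-332329855/81703521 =-4.07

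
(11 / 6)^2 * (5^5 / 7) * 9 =378125 / 28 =13504.46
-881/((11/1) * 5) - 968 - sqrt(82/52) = -54121/55 - sqrt(1066)/26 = -985.27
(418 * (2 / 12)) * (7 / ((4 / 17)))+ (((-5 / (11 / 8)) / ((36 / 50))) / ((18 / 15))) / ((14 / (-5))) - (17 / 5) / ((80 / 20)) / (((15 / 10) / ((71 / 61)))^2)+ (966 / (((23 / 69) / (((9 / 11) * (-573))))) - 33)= -209891191145333 / 154719180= -1356594.52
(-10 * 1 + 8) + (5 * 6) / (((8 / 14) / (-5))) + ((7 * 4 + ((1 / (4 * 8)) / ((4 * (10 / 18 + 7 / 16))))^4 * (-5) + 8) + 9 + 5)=-367393437378597 / 1712789917696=-214.50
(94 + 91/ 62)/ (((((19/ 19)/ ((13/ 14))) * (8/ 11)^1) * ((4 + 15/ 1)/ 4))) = 846417/ 32984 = 25.66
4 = 4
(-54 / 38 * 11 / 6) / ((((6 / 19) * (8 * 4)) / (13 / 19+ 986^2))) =-609567321 / 2432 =-250644.46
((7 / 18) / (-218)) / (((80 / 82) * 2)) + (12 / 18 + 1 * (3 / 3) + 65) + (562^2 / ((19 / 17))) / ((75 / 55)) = 1236464490931 / 5964480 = 207304.66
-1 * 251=-251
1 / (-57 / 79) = -79 / 57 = -1.39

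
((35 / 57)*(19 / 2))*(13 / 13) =35 / 6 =5.83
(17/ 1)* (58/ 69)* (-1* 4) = -3944/ 69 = -57.16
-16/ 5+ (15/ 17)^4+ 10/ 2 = 1004814/ 417605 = 2.41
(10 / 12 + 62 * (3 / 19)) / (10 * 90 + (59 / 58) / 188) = 0.01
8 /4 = 2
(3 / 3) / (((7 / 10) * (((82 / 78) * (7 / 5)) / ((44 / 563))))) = 85800 / 1131067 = 0.08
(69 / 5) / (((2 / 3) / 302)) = 31257 / 5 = 6251.40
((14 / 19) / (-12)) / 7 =-1 / 114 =-0.01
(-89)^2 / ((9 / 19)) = 150499 / 9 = 16722.11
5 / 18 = 0.28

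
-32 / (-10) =16 / 5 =3.20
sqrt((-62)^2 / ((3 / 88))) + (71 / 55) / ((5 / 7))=497 / 275 + 124 * sqrt(66) / 3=337.60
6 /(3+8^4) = 6 /4099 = 0.00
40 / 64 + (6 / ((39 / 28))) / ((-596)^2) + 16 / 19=64361231 / 43869176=1.47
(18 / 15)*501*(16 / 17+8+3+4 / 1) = 814626 / 85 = 9583.84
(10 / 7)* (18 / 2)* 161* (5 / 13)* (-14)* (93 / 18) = -748650 / 13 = -57588.46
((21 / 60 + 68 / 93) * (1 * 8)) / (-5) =-4022 / 2325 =-1.73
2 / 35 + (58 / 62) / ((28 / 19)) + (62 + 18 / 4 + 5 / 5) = 42279 / 620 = 68.19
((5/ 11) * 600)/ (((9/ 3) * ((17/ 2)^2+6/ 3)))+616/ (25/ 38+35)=81893936/ 4426785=18.50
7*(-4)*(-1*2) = 56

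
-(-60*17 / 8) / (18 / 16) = 113.33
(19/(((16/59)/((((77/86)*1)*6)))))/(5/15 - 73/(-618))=8890651/10664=833.71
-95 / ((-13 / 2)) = 190 / 13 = 14.62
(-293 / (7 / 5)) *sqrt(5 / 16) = -1465 *sqrt(5) / 28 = -116.99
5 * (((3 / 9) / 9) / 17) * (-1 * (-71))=355 / 459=0.77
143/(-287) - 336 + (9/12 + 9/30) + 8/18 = -17306297/51660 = -335.00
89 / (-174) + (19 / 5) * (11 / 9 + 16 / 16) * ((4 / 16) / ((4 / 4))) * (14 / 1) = 29.04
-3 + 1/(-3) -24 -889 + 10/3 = -913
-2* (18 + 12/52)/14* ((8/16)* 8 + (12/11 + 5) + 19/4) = -154761/4004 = -38.65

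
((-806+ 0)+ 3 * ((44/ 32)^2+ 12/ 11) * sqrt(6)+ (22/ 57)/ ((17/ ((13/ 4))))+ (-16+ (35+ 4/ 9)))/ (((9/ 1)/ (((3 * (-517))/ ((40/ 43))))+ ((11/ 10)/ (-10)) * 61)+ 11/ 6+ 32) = -5082679087750/ 175251059943+ 954467775 * sqrt(6)/ 2893722352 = -28.19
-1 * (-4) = 4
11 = 11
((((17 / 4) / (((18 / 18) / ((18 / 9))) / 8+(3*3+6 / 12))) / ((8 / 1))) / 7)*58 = 29 / 63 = 0.46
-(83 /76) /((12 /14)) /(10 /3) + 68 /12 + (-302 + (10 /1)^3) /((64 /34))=857501 /2280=376.10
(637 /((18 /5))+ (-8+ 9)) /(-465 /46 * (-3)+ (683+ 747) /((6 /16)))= 73669 /1591275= 0.05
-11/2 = -5.50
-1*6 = -6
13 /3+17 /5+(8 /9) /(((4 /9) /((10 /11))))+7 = 16.55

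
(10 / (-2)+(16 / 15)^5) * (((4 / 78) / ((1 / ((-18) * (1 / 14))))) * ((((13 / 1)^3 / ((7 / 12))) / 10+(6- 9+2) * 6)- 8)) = 69762821816 / 806203125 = 86.53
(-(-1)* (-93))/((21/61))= -1891/7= -270.14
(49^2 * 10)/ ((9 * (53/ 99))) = 264110/ 53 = 4983.21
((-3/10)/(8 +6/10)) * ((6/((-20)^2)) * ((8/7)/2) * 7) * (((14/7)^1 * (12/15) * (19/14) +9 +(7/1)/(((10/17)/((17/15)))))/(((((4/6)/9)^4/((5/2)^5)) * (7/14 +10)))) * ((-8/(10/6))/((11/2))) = 41278616793/2966656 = 13914.19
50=50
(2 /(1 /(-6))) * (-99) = 1188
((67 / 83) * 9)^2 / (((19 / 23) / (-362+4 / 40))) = -30265722333 / 1308910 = -23122.84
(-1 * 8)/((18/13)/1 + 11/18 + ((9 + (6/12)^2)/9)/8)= -9984/2651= -3.77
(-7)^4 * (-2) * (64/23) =-307328/23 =-13362.09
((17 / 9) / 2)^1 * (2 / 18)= 17 / 162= 0.10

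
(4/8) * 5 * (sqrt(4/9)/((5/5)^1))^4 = 40/81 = 0.49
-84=-84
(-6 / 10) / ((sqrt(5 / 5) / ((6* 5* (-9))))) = 162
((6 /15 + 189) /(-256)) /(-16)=947 /20480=0.05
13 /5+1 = 18 /5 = 3.60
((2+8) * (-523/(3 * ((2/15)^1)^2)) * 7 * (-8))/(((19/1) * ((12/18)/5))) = 41186250/19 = 2167697.37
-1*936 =-936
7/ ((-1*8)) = -7/ 8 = -0.88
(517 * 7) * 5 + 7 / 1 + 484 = 18586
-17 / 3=-5.67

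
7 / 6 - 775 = -4643 / 6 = -773.83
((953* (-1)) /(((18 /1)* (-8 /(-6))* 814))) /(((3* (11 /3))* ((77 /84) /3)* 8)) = -2859 /1575904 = -0.00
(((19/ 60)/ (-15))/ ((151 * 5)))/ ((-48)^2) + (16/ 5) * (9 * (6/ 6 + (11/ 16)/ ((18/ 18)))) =76086604781/ 1565568000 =48.60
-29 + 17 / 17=-28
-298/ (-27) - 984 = -26270/ 27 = -972.96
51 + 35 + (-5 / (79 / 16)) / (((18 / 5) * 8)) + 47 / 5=339022 / 3555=95.36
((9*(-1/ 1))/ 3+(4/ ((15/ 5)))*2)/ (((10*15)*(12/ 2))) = -1/ 2700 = -0.00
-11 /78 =-0.14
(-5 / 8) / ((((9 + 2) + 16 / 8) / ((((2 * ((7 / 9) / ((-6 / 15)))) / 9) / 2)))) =175 / 16848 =0.01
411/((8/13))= 5343/8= 667.88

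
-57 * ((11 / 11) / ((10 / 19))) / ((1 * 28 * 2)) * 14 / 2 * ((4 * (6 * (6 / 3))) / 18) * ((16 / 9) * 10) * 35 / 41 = -202160 / 369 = -547.86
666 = 666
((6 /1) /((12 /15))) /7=15 /14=1.07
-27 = -27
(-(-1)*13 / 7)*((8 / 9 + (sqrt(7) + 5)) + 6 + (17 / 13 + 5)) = 13*sqrt(7) / 7 + 2129 / 63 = 38.71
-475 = -475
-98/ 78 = -49/ 39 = -1.26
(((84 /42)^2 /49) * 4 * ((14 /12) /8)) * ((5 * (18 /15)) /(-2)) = -1 /7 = -0.14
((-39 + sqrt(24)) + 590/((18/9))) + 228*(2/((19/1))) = 2*sqrt(6) + 280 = 284.90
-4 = -4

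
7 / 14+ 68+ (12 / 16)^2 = 1105 / 16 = 69.06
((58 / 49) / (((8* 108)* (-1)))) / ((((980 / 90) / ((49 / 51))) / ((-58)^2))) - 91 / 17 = -345437 / 59976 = -5.76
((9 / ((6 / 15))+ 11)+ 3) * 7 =511 / 2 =255.50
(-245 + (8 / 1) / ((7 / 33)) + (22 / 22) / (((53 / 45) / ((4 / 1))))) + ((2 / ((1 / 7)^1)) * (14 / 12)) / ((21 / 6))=-221735 / 1113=-199.22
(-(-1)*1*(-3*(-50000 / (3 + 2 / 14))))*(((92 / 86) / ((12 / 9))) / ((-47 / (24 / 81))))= -241.40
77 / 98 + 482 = 6759 / 14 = 482.79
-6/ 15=-0.40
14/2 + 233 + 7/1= 247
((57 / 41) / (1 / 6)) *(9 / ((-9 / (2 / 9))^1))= -76 / 41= -1.85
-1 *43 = -43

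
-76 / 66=-38 / 33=-1.15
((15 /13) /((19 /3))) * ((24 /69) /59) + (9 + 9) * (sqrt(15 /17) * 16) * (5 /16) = 360 /335179 + 90 * sqrt(255) /17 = 84.54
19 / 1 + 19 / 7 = 152 / 7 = 21.71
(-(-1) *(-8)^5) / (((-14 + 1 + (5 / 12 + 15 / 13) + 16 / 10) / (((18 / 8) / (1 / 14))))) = 805109760 / 7667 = 105009.75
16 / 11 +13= 159 / 11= 14.45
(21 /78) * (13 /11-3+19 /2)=91 /44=2.07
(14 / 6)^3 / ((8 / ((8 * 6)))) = 686 / 9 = 76.22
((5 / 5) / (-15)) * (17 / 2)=-17 / 30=-0.57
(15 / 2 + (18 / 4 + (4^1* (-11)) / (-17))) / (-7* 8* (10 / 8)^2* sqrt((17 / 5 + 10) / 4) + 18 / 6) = -34720* sqrt(335) / 6973927 - 11904 / 6973927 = -0.09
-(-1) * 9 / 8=9 / 8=1.12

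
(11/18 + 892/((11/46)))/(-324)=-738697/64152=-11.51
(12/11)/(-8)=-3/22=-0.14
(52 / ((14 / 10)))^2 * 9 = 608400 / 49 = 12416.33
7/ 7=1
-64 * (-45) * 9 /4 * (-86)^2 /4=11981520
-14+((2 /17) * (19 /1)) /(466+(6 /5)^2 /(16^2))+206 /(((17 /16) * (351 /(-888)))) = -44010775574 /87236253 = -504.50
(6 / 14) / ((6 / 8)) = 4 / 7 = 0.57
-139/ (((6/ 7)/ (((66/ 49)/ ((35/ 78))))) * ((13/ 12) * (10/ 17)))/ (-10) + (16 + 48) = 859874/ 6125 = 140.39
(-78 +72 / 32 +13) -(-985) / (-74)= -11257 / 148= -76.06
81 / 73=1.11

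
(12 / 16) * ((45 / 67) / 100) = 27 / 5360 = 0.01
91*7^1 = 637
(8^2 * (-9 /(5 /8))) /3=-307.20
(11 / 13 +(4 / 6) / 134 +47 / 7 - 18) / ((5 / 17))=-35.48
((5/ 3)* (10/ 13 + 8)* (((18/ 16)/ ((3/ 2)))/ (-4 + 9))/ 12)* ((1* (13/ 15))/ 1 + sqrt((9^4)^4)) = 3067078933/ 390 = 7864304.96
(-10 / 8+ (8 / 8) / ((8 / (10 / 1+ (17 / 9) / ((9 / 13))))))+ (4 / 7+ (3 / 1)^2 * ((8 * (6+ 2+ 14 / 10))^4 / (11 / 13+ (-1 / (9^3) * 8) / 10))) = 7732818500368833173 / 22704381000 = 340587065.57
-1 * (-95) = 95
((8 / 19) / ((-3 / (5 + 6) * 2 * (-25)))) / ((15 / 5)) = 44 / 4275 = 0.01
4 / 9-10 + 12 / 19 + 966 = 163660 / 171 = 957.08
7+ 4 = 11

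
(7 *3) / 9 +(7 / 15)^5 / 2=3560557 / 1518750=2.34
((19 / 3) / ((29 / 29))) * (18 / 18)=19 / 3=6.33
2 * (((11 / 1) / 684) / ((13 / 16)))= 88 / 2223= 0.04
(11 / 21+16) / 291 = 347 / 6111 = 0.06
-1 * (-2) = 2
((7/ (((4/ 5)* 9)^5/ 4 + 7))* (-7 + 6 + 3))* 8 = 350000/ 15138419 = 0.02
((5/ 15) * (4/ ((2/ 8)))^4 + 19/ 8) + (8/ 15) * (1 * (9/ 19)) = 49813351/ 2280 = 21847.96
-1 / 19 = -0.05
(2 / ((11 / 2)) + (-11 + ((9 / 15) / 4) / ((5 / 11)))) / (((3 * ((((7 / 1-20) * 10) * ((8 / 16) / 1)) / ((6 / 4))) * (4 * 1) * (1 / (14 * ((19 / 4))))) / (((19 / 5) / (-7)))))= -4092657 / 5720000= -0.72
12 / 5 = 2.40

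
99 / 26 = 3.81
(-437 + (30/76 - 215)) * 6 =-74283/19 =-3909.63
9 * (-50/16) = -225/8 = -28.12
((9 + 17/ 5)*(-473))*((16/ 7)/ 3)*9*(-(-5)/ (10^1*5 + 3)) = -3794.20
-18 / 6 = -3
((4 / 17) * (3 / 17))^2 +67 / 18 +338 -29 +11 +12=504719995 / 1503378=335.72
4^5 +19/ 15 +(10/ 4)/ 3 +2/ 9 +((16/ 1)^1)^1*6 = 101009/ 90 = 1122.32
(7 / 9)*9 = 7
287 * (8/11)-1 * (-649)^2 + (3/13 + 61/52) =-240806777/572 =-420990.87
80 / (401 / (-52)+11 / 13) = -4160 / 357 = -11.65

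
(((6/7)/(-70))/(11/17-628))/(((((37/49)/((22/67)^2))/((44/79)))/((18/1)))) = 724064/25914660325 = 0.00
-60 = -60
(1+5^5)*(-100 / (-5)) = 62520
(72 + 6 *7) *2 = 228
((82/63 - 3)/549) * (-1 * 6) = 214/11529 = 0.02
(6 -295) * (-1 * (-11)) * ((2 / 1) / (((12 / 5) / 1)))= -2649.17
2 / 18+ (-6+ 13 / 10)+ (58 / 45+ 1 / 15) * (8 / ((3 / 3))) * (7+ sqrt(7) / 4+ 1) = 122 * sqrt(7) / 45+ 493 / 6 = 89.34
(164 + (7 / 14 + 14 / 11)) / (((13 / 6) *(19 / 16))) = 175056 / 2717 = 64.43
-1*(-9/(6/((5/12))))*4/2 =5/4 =1.25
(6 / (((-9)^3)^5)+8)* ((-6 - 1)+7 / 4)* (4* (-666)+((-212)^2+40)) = -40662125981145731720 / 22876792454961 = -1777440.00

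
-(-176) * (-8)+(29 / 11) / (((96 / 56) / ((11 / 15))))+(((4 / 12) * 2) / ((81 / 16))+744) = -3220919 / 4860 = -662.74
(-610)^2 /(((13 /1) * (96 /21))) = 651175 /104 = 6261.30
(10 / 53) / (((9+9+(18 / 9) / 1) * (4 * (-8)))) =-1 / 3392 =-0.00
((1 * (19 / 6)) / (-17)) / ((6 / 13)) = -0.40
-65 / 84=-0.77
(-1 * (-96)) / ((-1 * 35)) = -96 / 35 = -2.74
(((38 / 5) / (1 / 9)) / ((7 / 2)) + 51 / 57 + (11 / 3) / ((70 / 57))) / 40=31153 / 53200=0.59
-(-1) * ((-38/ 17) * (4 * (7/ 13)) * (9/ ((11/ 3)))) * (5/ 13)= -143640/ 31603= -4.55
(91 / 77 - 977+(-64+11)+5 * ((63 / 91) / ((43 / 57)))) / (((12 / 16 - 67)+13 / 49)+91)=-40.94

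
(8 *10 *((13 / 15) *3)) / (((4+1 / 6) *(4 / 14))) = 4368 / 25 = 174.72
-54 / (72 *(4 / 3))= -9 / 16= -0.56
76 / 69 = 1.10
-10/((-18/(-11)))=-55/9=-6.11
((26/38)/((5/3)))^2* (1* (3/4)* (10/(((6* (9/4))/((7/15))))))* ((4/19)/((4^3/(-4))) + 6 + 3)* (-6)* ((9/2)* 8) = -14543802/171475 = -84.82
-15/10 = -3/2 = -1.50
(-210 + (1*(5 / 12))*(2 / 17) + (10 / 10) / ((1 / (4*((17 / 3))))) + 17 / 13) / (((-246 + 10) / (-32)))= -25.22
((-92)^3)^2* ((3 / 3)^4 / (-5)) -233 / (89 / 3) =-53965595123111 / 445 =-121271000276.65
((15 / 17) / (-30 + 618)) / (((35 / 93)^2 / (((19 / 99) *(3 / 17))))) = 54777 / 152655580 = 0.00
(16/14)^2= 64/49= 1.31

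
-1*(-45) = 45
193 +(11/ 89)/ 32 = 549675/ 2848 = 193.00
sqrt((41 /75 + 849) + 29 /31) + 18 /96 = 3 /16 + sqrt(183895503) /465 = 29.35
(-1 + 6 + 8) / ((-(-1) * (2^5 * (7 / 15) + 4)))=195 / 284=0.69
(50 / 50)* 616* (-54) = -33264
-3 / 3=-1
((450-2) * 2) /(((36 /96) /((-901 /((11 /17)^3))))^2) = 1123650097663041536 /15944049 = 70474576292.57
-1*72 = -72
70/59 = 1.19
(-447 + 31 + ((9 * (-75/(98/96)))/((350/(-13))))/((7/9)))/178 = -461500/213689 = -2.16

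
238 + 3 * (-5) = 223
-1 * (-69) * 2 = 138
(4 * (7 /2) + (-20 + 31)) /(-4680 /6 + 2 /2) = -0.03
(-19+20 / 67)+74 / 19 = -18849 / 1273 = -14.81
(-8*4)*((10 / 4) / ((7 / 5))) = -400 / 7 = -57.14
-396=-396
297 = 297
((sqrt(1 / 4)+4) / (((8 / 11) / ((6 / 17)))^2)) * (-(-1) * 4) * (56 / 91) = 9801 / 3757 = 2.61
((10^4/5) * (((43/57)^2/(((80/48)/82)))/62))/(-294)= -15161800/4935231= -3.07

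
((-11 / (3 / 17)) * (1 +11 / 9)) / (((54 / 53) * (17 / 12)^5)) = -5969920 / 250563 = -23.83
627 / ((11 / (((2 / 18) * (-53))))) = -335.67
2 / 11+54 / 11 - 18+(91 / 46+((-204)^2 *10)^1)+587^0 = 210571935 / 506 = 416150.07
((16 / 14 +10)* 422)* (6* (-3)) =-592488 / 7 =-84641.14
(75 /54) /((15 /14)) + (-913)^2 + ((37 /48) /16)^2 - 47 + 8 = 1474910294027 /1769472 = 833531.30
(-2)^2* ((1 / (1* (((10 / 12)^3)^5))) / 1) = 1880739938304 / 30517578125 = 61.63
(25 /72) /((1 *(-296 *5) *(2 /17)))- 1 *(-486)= 20715179 /42624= 486.00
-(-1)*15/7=15/7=2.14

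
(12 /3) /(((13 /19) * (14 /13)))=38 /7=5.43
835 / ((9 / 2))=1670 / 9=185.56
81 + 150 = 231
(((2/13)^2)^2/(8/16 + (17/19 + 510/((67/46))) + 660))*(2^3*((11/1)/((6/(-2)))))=-3584768/220667227053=-0.00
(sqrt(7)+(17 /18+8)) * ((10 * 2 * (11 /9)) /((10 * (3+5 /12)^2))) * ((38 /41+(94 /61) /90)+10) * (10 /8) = 108388456 * sqrt(7) /37837629+8725270708 /340538661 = 33.20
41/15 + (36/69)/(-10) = 185/69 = 2.68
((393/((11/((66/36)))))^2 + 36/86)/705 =147599/24252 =6.09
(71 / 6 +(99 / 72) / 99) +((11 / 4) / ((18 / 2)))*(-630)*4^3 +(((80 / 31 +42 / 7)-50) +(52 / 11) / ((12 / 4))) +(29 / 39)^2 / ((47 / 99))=-12346.83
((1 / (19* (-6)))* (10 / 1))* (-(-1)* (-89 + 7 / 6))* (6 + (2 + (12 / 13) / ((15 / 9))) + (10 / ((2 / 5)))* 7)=2095879 / 1482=1414.22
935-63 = 872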